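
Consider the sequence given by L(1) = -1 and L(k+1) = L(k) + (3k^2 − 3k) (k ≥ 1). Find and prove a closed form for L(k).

Claim: L(k) = k^3 − 3k^2 + 2k − 1.

Base case: L(1) = -1, and 1^3 − 3·1^2 + 2·1 − 1 = -1.
Assume L(j) = j^3 − 3j^2 + 2j − 1.
Then L(j+1) = L(j) + (3j^2 − 3j) = (j^3 − 3j^2 + 2j − 1) + (3j^2 − 3j) = j^3 − j − 1,
and (j+1)^3 − 3·(j+1)^2 + 2·(j+1) − 1 = j^3 − j − 1.
This completes the inductive step, so L(k) = k^3 − 3k^2 + 2k − 1 for all k ≥ 1.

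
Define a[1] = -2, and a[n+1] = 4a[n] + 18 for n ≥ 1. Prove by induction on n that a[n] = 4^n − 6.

Base case: a[1] = -2, and 4^1 − 6 = 4 − 6 = -2.
Assume a[j] = 4^j − 6 for some j ≥ 1.
Then a[j+1] = 4a[j] + 18 = 4·(4^j − 6) + 18 = 4^{j+1} − 24 + 18 = 4^{j+1} − 6.
By induction, a[n] = 4^n − 6 for all n ≥ 1.

a[n] = 4^n − 6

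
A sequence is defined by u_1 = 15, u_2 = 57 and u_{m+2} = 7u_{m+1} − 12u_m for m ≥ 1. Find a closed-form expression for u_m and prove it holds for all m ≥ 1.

Claim: u_m = 3·4^m + 3^m.

Base cases: u_1 = 15 and 3·4^1 + 3^1 = 15; u_2 = 57 and 3·4^2 + 3^2 = 57.
Assume u_j = 3·4^j + 3^j for all 1 ≤ j ≤ k, where k ≥ 2.
Then u_{k+1} = 7u_k − 12u_{k−1} = 7·(3·4^k + 3^k) − 12·(3·4^{k−1} + 3^{k−1}) = 3·(7·4 − 12)4^{k−1} + (7·3 − 12)3^{k−1} = 48·4^{k−1} + 9·3^{k−1} = 3·4^{k+1} + 3^{k+1}.
Hence u_m = 3·4^m + 3^m for every m ≥ 1, by strong induction.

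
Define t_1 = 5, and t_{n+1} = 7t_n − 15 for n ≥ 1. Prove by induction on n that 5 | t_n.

Base case: t_1 = 5 = 5·1, so 5 | t_1.
Assume 5 | t_j, so t_j = 5s for some integer s.
Then t_{j+1} = 7t_j − 15 = 7·(5s) − 15 = 5(7s − 3), so 5 | t_{j+1}.
By induction, 5 | t_n for all n ≥ 1.

5 | t_n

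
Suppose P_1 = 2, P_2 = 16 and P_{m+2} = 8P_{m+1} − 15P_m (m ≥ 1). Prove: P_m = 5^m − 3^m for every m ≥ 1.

Base cases: P_1 = 2 and 5^1 − 3^1 = 2; P_2 = 16 and 5^2 − 3^2 = 16.
Assume P_j = 5^j − 3^j for all 1 ≤ j ≤ r, where r ≥ 2.
Then P_{r+1} = 8P_r − 15P_{r−1} = 8·(5^r − 3^r) − 15·(5^{r−1} − 3^{r−1}) = (8·5 − 15)5^{r−1} − (8·3 − 15)3^{r−1} = 25·5^{r−1} − 9·3^{r−1} = 5^{r+1} − 3^{r+1}.
So the formula holds for r+1, and by strong induction P_m = 5^m − 3^m for all m ≥ 1.

P_m = 5^m − 3^m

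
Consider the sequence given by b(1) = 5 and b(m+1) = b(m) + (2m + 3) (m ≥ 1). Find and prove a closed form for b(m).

Claim: b(m) = m^2 + 2m + 2.

Base case: b(1) = 5, and 1^2 + 2·1 + 2 = 5.
Assume b(j) = j^2 + 2j + 2.
Then b(j+1) = b(j) + (2j + 3) = (j^2 + 2j + 2) + (2j + 3) = j^2 + 4j + 5,
and (j+1)^2 + 2·(j+1) + 2 = j^2 + 4j + 5.
This completes the inductive step, so b(m) = m^2 + 2m + 2 for all m ≥ 1.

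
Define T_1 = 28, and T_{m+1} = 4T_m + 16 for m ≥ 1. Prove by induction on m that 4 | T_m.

Base case: T_1 = 28 = 4·7, so 4 | T_1.
Assume 4 | T_r, so T_r = 4t for some integer t.
Then T_{r+1} = 4T_r + 16 = 4·(4t) + 16 = 4(4t + 4), so 4 | T_{r+1}.
Hence 4 | T_m for every m ≥ 1, by induction.

4 | T_m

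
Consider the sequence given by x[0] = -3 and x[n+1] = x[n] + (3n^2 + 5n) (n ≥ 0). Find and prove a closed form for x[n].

Claim: x[n] = n^3 + n^2 − 2n − 3.

Base case: x[0] = -3, and 0^3 + 0^2 − 2·0 − 3 = -3.
Assume x[j] = j^3 + j^2 − 2j − 3.
Then x[j+1] = x[j] + (3j^2 + 5j) = (j^3 + j^2 − 2j − 3) + (3j^2 + 5j) = j^3 + 4j^2 + 3j − 3,
and (j+1)^3 + (j+1)^2 − 2·(j+1) − 3 = j^3 + 4j^2 + 3j − 3.
By induction, x[n] = n^3 + n^2 − 2n − 3 for all n ≥ 0.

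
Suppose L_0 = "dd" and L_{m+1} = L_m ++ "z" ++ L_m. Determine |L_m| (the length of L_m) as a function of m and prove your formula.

Claim: |L_m| = 3·2^m − 1.

Base case: |L_0| = 2, and 3·2^0 − 1 = 2.
Assume |L_r| = 3·2^r − 1.
Then |L_{r+1}| = |L_r| + 1 + |L_r| = 2|L_r| + 1 = 2(3·2^r − 1) + 1 = 3·2^{r+1} − 2 + 1 = 3·2^{r+1} − 1.
Hence |L_m| = 3·2^m − 1 for every m ≥ 0, by induction.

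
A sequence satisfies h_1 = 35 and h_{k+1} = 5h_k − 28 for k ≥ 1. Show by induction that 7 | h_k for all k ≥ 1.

Base case: h_1 = 35 = 7·5, so 7 | h_1.
Assume 7 | h_r, so h_r = 7t for some integer t.
Then h_{r+1} = 5h_r − 28 = 5·(7t) − 28 = 7(5t − 4), so 7 | h_{r+1}.
This completes the inductive step, so 7 | h_k for all k ≥ 1.

7 | h_k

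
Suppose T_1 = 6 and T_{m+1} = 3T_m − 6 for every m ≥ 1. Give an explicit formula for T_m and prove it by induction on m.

Claim: T_m = 3^m + 3.

Base case: T_1 = 6, and 3^1 + 3 = 3 + 3 = 6.
Assume T_k = 3^k + 3 for some k ≥ 1.
Then T_{k+1} = 3T_k − 6 = 3·(3^k + 3) − 6 = 3^{k+1} + 9 − 6 = 3^{k+1} + 3.
By induction, T_m = 3^m + 3 for all m ≥ 1.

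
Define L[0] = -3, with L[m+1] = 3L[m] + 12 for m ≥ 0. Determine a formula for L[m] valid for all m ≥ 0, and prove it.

Claim: L[m] = 3^{m+1} − 6.

Base case: L[0] = -3, and 3^{0+1} − 6 = 3 − 6 = -3.
Assume L[j] = 3^{j+1} − 6 for some j ≥ 0.
Then L[j+1] = 3L[j] + 12 = 3·(3^{j+1} − 6) + 12 = 3^{j+2} − 18 + 12 = 3^{j+2} − 6.
This completes the inductive step, so L[m] = 3^{m+1} − 6 for all m ≥ 0.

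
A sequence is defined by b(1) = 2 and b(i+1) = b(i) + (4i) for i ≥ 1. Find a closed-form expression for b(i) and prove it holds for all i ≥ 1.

Claim: b(i) = 2i^2 − 2i + 2.

Base case: b(1) = 2, and 2·1^2 − 2·1 + 2 = 2.
Assume b(j) = 2j^2 − 2j + 2.
Then b(j+1) = b(j) + (4j) = (2j^2 − 2j + 2) + (4j) = 2j^2 + 2j + 2,
and 2·(j+1)^2 − 2·(j+1) + 2 = 2j^2 + 2j + 2.
This completes the inductive step, so b(i) = 2i^2 − 2i + 2 for all i ≥ 1.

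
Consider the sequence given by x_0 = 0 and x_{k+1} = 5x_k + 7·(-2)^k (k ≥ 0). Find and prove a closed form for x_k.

Claim: x_k = 5^k − (-2)^k.

Base case: x_0 = 0, and 5^0 − (-2)^0 = 1 − 1 = 0.
Assume x_j = 5^j − (-2)^j for some j ≥ 0.
Then x_{j+1} = 5x_j + 7·(-2)^j = 5·(5^j − (-2)^j) + 7·(-2)^j = 5^{j+1} − 5·(-2)^j + 7·(-2)^j = 5^{j+1} + 2·(-2)^j = 5^{j+1} − (-2)^{j+1}.
Hence x_k = 5^k − (-2)^k for every k ≥ 0, by induction.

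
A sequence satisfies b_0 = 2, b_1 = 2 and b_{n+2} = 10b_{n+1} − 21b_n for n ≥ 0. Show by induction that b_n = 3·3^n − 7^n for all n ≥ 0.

Base cases: b_0 = 2 and 3·3^0 − 7^0 = 2; b_1 = 2 and 3·3^1 − 7^1 = 2.
Assume b_j = 3·3^j − 7^j for all 0 ≤ j ≤ k, where k ≥ 1.
Then b_{k+1} = 10b_k − 21b_{k−1} = 10·(3·3^k − 7^k) − 21·(3·3^{k−1} − 7^{k−1}) = 3·(10·3 − 21)3^{k−1} − (10·7 − 21)7^{k−1} = 27·3^{k−1} − 49·7^{k−1} = 3·3^{k+1} − 7^{k+1}.
This completes the inductive step, so b_n = 3·3^n − 7^n for all n ≥ 0.

b_n = 3·3^n − 7^n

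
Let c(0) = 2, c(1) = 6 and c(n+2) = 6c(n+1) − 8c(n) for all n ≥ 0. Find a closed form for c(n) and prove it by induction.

Claim: c(n) = 4^n + 2^n.

Base cases: c(0) = 2 and 4^0 + 2^0 = 2; c(1) = 6 and 4^1 + 2^1 = 6.
Assume c(j) = 4^j + 2^j for all 0 ≤ j ≤ m, where m ≥ 1.
Then c(m+1) = 6c(m) − 8c(m−1) = 6·(4^m + 2^m) − 8·(4^{m−1} + 2^{m−1}) = (6·4 − 8)4^{m−1} + (6·2 − 8)2^{m−1} = 16·4^{m−1} + 4·2^{m−1} = 4^{m+1} + 2^{m+1}.
This completes the inductive step, so c(n) = 4^n + 2^n for all n ≥ 0.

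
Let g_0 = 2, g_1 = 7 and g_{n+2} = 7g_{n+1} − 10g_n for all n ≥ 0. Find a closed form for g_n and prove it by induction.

Claim: g_n = 5^n + 2^n.

Base cases: g_0 = 2 and 5^0 + 2^0 = 2; g_1 = 7 and 5^1 + 2^1 = 7.
Assume g_i = 5^i + 2^i for all 0 ≤ i ≤ j, where j ≥ 1.
Then g_{j+1} = 7g_j − 10g_{j−1} = 7·(5^j + 2^j) − 10·(5^{j−1} + 2^{j−1}) = (7·5 − 10)5^{j−1} + (7·2 − 10)2^{j−1} = 25·5^{j−1} + 4·2^{j−1} = 5^{j+1} + 2^{j+1}.
This completes the inductive step, so g_n = 5^n + 2^n for all n ≥ 0.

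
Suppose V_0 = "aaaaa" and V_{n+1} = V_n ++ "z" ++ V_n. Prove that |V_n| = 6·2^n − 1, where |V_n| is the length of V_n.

Base case: |V_0| = 5, and 6·2^0 − 1 = 5.
Assume |V_r| = 6·2^r − 1.
Then |V_{r+1}| = |V_r| + 1 + |V_r| = 2|V_r| + 1 = 2(6·2^r − 1) + 1 = 6·2^{r+1} − 2 + 1 = 6·2^{r+1} − 1.
Hence |V_n| = 6·2^n − 1 for every n ≥ 0, by induction.

|V_n| = 6·2^n − 1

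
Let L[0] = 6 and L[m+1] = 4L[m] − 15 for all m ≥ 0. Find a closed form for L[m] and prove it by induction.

Claim: L[m] = 4^m + 5.

Base case: L[0] = 6, and 4^0 + 5 = 1 + 5 = 6.
Assume L[k] = 4^k + 5 for some k ≥ 0.
Then L[k+1] = 4L[k] − 15 = 4·(4^k + 5) − 15 = 4^{k+1} + 20 − 15 = 4^{k+1} + 5.
This completes the inductive step, so L[m] = 4^m + 5 for all m ≥ 0.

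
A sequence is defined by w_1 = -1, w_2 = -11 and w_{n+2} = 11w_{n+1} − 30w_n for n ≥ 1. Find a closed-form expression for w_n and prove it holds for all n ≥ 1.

Claim: w_n = 5^n − 6^n.

Base cases: w_1 = -1 and 5^1 − 6^1 = -1; w_2 = -11 and 5^2 − 6^2 = -11.
Assume w_j = 5^j − 6^j for all 1 ≤ j ≤ m, where m ≥ 2.
Then w_{m+1} = 11w_m − 30w_{m−1} = 11·(5^m − 6^m) − 30·(5^{m−1} − 6^{m−1}) = (11·5 − 30)5^{m−1} − (11·6 − 30)6^{m−1} = 25·5^{m−1} − 36·6^{m−1} = 5^{m+1} − 6^{m+1}.
Hence w_n = 5^n − 6^n for every n ≥ 1, by strong induction.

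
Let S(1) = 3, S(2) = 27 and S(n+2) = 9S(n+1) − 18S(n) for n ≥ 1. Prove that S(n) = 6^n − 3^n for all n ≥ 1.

Base cases: S(1) = 3 and 6^1 − 3^1 = 3; S(2) = 27 and 6^2 − 3^2 = 27.
Assume S(j) = 6^j − 3^j for all 1 ≤ j ≤ m, where m ≥ 2.
Then S(m+1) = 9S(m) − 18S(m−1) = 9·(6^m − 3^m) − 18·(6^{m−1} − 3^{m−1}) = (9·6 − 18)6^{m−1} − (9·3 − 18)3^{m−1} = 36·6^{m−1} − 9·3^{m−1} = 6^{m+1} − 3^{m+1}.
So the formula holds for m+1, and by strong induction S(n) = 6^n − 3^n for all n ≥ 1.

S(n) = 6^n − 3^n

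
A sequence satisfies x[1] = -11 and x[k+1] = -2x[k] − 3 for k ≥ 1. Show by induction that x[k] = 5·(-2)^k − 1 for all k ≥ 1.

Base case: x[1] = -11, and 5·(-2)^1 − 1 = -10 − 1 = -11.
Assume x[r] = 5·(-2)^r − 1 for some r ≥ 1.
Then x[r+1] = -2x[r] − 3 = -2·(5·(-2)^r − 1) − 3 = -10·(-2)^r + 2 − 3 = 5·(-2)^{r+1} − 1.
This completes the inductive step, so x[k] = 5·(-2)^k − 1 for all k ≥ 1.

x[k] = 5·(-2)^k − 1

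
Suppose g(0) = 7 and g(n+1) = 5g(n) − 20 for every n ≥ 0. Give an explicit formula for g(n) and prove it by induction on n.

Claim: g(n) = 2·5^n + 5.

Base case: g(0) = 7, and 2·5^0 + 5 = 2 + 5 = 7.
Assume g(j) = 2·5^j + 5 for some j ≥ 0.
Then g(j+1) = 5g(j) − 20 = 5·(2·5^j + 5) − 20 = 10·5^j + 25 − 20 = 2·5^{j+1} + 5.
By induction, g(n) = 2·5^n + 5 for all n ≥ 0.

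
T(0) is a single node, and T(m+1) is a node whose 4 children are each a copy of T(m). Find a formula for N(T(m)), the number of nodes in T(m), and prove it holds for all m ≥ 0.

Claim: N(T(m)) = (4^{m+1} − 1)/3.

Base case: N(T(0)) = 1, and (4^{0+1} − 1)/3 = 1.
Assume N(T(k)) = (4^{k+1} − 1)/3.
Then N(T(k+1)) = 1 + 4N(T(k)) = 1 + 4·(4^{k+1} − 1)/3 = 1 + (4^{k+2} − 4)/3 = (3 + 4^{k+2} − 4)/3 = (4^{k+2} − 1)/3.
So the formula holds for k+1, and by induction N(T(m)) = (4^{m+1} − 1)/3 for all m ≥ 0.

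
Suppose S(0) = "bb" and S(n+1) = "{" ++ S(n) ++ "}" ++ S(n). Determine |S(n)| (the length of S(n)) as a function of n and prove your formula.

Claim: |S(n)| = 2^{n+2} − 2.

Base case: |S(0)| = 2, and 2^{0+2} − 2 = 2.
Assume |S(k)| = 2^{k+2} − 2.
Then |S(k+1)| = 1 + |S(k)| + 1 + |S(k)| = 2|S(k)| + 2 = 2(2^{k+2} − 2) + 2 = 2^{k+3} − 4 + 2 = 2^{k+3} − 2.
Hence |S(n)| = 2^{n+2} − 2 for every n ≥ 0, by induction.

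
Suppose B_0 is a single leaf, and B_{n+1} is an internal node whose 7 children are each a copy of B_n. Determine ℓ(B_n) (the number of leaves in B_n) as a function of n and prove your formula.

Claim: ℓ(B_n) = 7^n.

Base case: ℓ(B_0) = 1, and 7^0 = 1.
Assume ℓ(B_r) = 7^r.
Then ℓ(B_{r+1}) = 7·ℓ(B_r) = 7·7^r = 7^{r+1}.
Hence ℓ(B_n) = 7^n for every n ≥ 0, by induction.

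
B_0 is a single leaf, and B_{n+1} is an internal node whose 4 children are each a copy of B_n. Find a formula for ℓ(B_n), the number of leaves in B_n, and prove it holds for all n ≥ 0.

Claim: ℓ(B_n) = 4^n.

Base case: ℓ(B_0) = 1, and 4^0 = 1.
Assume ℓ(B_r) = 4^r.
Then ℓ(B_{r+1}) = 4·ℓ(B_r) = 4·4^r = 4^{r+1}.
This completes the inductive step, so ℓ(B_n) = 4^n for all n ≥ 0.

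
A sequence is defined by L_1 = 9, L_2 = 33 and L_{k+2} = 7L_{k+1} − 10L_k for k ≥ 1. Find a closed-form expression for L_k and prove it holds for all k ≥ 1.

Claim: L_k = 5^k + 2·2^k.

Base cases: L_1 = 9 and 5^1 + 2·2^1 = 9; L_2 = 33 and 5^2 + 2·2^2 = 33.
Assume L_j = 5^j + 2·2^j for all 1 ≤ j ≤ r, where r ≥ 2.
Then L_{r+1} = 7L_r − 10L_{r−1} = 7·(5^r + 2·2^r) − 10·(5^{r−1} + 2·2^{r−1}) = (7·5 − 10)5^{r−1} + 2·(7·2 − 10)2^{r−1} = 25·5^{r−1} + 8·2^{r−1} = 5^{r+1} + 2·2^{r+1}.
By strong induction, L_k = 5^k + 2·2^k for all k ≥ 1.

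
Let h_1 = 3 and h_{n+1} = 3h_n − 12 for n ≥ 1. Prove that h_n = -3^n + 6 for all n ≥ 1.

Base case: h_1 = 3, and -3^1 + 6 = -3 + 6 = 3.
Assume h_r = -3^r + 6 for some r ≥ 1.
Then h_{r+1} = 3h_r − 12 = 3·(-3^r + 6) − 12 = -3^{r+1} + 18 − 12 = -3^{r+1} + 6.
So the formula holds for r+1, and by induction h_n = -3^n + 6 for all n ≥ 1.

h_n = -3^n + 6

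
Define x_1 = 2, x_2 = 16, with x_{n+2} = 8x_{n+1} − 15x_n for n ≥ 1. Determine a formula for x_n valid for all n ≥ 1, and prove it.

Claim: x_n = 5^n − 3^n.

Base cases: x_1 = 2 and 5^1 − 3^1 = 2; x_2 = 16 and 5^2 − 3^2 = 16.
Assume x_j = 5^j − 3^j for all 1 ≤ j ≤ m, where m ≥ 2.
Then x_{m+1} = 8x_m − 15x_{m−1} = 8·(5^m − 3^m) − 15·(5^{m−1} − 3^{m−1}) = (8·5 − 15)5^{m−1} − (8·3 − 15)3^{m−1} = 25·5^{m−1} − 9·3^{m−1} = 5^{m+1} − 3^{m+1}.
By strong induction, x_n = 5^n − 3^n for all n ≥ 1.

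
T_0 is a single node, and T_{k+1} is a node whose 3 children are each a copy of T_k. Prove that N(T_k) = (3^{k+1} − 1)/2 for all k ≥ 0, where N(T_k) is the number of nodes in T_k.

Base case: N(T_0) = 1, and (3^{0+1} − 1)/2 = 1.
Assume N(T_r) = (3^{r+1} − 1)/2.
Then N(T_{r+1}) = 1 + 3N(T_r) = 1 + 3·(3^{r+1} − 1)/2 = 1 + (3^{r+2} − 3)/2 = (2 + 3^{r+2} − 3)/2 = (3^{r+2} − 1)/2.
Hence N(T_k) = (3^{k+1} − 1)/2 for every k ≥ 0, by induction.

N(T_k) = (3^{k+1} − 1)/2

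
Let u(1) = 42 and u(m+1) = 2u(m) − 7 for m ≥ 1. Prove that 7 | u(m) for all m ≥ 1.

Base case: u(1) = 42 = 7·6, so 7 | u(1).
Assume 7 | u(r), so u(r) = 7t for some integer t.
Then u(r+1) = 2u(r) − 7 = 2·(7t) − 7 = 7(2t − 1), so 7 | u(r+1).
This completes the inductive step, so 7 | u(m) for all m ≥ 1.

7 | u(m)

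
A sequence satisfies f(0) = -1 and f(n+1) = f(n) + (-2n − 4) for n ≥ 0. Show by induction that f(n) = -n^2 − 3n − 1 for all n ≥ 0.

Base case: f(0) = -1, and -0^2 − 3·0 − 1 = -1.
Assume f(k) = -k^2 − 3k − 1.
Then f(k+1) = f(k) + (-2k − 4) = (-k^2 − 3k − 1) + (-2k − 4) = -k^2 − 5k − 5,
and -(k+1)^2 − 3·(k+1) − 1 = -k^2 − 5k − 5.
This completes the inductive step, so f(n) = -n^2 − 3n − 1 for all n ≥ 0.

f(n) = -n^2 − 3n − 1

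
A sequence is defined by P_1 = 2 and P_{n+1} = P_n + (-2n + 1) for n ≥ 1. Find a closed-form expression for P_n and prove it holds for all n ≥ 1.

Claim: P_n = -n^2 + 2n + 1.

Base case: P_1 = 2, and -1^2 + 2·1 + 1 = 2.
Assume P_k = -k^2 + 2k + 1.
Then P_{k+1} = P_k + (-2k + 1) = (-k^2 + 2k + 1) + (-2k + 1) = -k^2 + 2,
and -(k+1)^2 + 2·(k+1) + 1 = -k^2 + 2.
Hence P_n = -n^2 + 2n + 1 for every n ≥ 1, by induction.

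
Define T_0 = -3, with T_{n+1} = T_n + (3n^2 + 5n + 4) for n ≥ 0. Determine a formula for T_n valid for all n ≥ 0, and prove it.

Claim: T_n = n^3 + n^2 + 2n − 3.

Base case: T_0 = -3, and 0^3 + 0^2 + 2·0 − 3 = -3.
Assume T_r = r^3 + r^2 + 2r − 3.
Then T_{r+1} = T_r + (3r^2 + 5r + 4) = (r^3 + r^2 + 2r − 3) + (3r^2 + 5r + 4) = r^3 + 4r^2 + 7r + 1,
and (r+1)^3 + (r+1)^2 + 2·(r+1) − 3 = r^3 + 4r^2 + 7r + 1.
Hence T_n = n^3 + n^2 + 2n − 3 for every n ≥ 0, by induction.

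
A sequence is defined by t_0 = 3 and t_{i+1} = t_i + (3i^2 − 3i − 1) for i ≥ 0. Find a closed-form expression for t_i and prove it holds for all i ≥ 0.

Claim: t_i = i^3 − 3i^2 + i + 3.

Base case: t_0 = 3, and 0^3 − 3·0^2 + 0 + 3 = 3.
Assume t_k = k^3 − 3k^2 + k + 3.
Then t_{k+1} = t_k + (3k^2 − 3k − 1) = (k^3 − 3k^2 + k + 3) + (3k^2 − 3k − 1) = k^3 − 2k + 2,
and (k+1)^3 − 3·(k+1)^2 + (k+1) + 3 = k^3 − 2k + 2.
By induction, t_i = i^3 − 3i^2 + i + 3 for all i ≥ 0.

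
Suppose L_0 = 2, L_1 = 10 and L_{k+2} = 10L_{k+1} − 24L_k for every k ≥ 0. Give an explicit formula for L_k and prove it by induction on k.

Claim: L_k = 4^k + 6^k.

Base cases: L_0 = 2 and 4^0 + 6^0 = 2; L_1 = 10 and 4^1 + 6^1 = 10.
Assume L_i = 4^i + 6^i for all 0 ≤ i ≤ j, where j ≥ 1.
Then L_{j+1} = 10L_j − 24L_{j−1} = 10·(4^j + 6^j) − 24·(4^{j−1} + 6^{j−1}) = (10·4 − 24)4^{j−1} + (10·6 − 24)6^{j−1} = 16·4^{j−1} + 36·6^{j−1} = 4^{j+1} + 6^{j+1}.
Hence L_k = 4^k + 6^k for every k ≥ 0, by strong induction.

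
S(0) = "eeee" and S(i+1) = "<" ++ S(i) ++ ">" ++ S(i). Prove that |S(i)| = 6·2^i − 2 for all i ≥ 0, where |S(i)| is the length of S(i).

Base case: |S(0)| = 4, and 6·2^0 − 2 = 4.
Assume |S(j)| = 6·2^j − 2.
Then |S(j+1)| = 1 + |S(j)| + 1 + |S(j)| = 2|S(j)| + 2 = 2(6·2^j − 2) + 2 = 6·2^{j+1} − 4 + 2 = 6·2^{j+1} − 2.
Hence |S(i)| = 6·2^i − 2 for every i ≥ 0, by induction.

|S(i)| = 6·2^i − 2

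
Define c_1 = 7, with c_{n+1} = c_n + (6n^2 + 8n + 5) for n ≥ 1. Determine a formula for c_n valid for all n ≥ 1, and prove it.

Claim: c_n = 2n^3 + n^2 + 2n + 2.

Base case: c_1 = 7, and 2·1^3 + 1^2 + 2·1 + 2 = 7.
Assume c_m = 2m^3 + m^2 + 2m + 2.
Then c_{m+1} = c_m + (6m^2 + 8m + 5) = (2m^3 + m^2 + 2m + 2) + (6m^2 + 8m + 5) = 2m^3 + 7m^2 + 10m + 7,
and 2·(m+1)^3 + (m+1)^2 + 2·(m+1) + 2 = 2m^3 + 7m^2 + 10m + 7.
This completes the inductive step, so c_n = 2n^3 + n^2 + 2n + 2 for all n ≥ 1.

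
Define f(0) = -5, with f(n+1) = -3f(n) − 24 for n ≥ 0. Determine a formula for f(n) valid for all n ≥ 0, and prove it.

Claim: f(n) = (-3)^n − 6.

Base case: f(0) = -5, and (-3)^0 − 6 = 1 − 6 = -5.
Assume f(k) = (-3)^k − 6 for some k ≥ 0.
Then f(k+1) = -3f(k) − 24 = -3·((-3)^k − 6) − 24 = -3·(-3)^k + 18 − 24 = (-3)^{k+1} − 6.
Hence f(n) = (-3)^n − 6 for every n ≥ 0, by induction.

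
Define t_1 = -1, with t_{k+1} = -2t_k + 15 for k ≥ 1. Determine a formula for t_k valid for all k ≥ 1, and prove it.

Claim: t_k = 3·(-2)^k + 5.

Base case: t_1 = -1, and 3·(-2)^1 + 5 = -6 + 5 = -1.
Assume t_m = 3·(-2)^m + 5 for some m ≥ 1.
Then t_{m+1} = -2t_m + 15 = -2·(3·(-2)^m + 5) + 15 = -6·(-2)^m − 10 + 15 = 3·(-2)^{m+1} + 5.
This completes the inductive step, so t_k = 3·(-2)^k + 5 for all k ≥ 1.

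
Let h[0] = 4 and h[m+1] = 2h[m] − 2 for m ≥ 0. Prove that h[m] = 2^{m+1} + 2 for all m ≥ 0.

Base case: h[0] = 4, and 2^{0+1} + 2 = 2 + 2 = 4.
Assume h[j] = 2^{j+1} + 2 for some j ≥ 0.
Then h[j+1] = 2h[j] − 2 = 2·(2^{j+1} + 2) − 2 = 2^{j+2} + 4 − 2 = 2^{j+2} + 2.
Hence h[m] = 2^{m+1} + 2 for every m ≥ 0, by induction.

h[m] = 2^{m+1} + 2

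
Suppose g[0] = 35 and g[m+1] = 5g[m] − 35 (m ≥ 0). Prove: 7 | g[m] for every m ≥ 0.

Base case: g[0] = 35 = 7·5, so 7 | g[0].
Assume 7 | g[j], so g[j] = 7t for some integer t.
Then g[j+1] = 5g[j] − 35 = 5·(7t) − 35 = 7(5t − 5), so 7 | g[j+1].
By induction, 7 | g[m] for all m ≥ 0.

7 | g[m]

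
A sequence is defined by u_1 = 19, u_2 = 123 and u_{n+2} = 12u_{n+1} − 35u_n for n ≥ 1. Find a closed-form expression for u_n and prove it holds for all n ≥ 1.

Claim: u_n = 2·7^n + 5^n.

Base cases: u_1 = 19 and 2·7^1 + 5^1 = 19; u_2 = 123 and 2·7^2 + 5^2 = 123.
Assume u_j = 2·7^j + 5^j for all 1 ≤ j ≤ m, where m ≥ 2.
Then u_{m+1} = 12u_m − 35u_{m−1} = 12·(2·7^m + 5^m) − 35·(2·7^{m−1} + 5^{m−1}) = 2·(12·7 − 35)7^{m−1} + (12·5 − 35)5^{m−1} = 98·7^{m−1} + 25·5^{m−1} = 2·7^{m+1} + 5^{m+1}.
This completes the inductive step, so u_n = 2·7^n + 5^n for all n ≥ 1.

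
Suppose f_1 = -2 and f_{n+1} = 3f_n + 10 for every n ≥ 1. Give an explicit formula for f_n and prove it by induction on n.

Claim: f_n = 3^n − 5.

Base case: f_1 = -2, and 3^1 − 5 = 3 − 5 = -2.
Assume f_k = 3^k − 5 for some k ≥ 1.
Then f_{k+1} = 3f_k + 10 = 3·(3^k − 5) + 10 = 3^{k+1} − 15 + 10 = 3^{k+1} − 5.
So the formula holds for k+1, and by induction f_n = 3^n − 5 for all n ≥ 1.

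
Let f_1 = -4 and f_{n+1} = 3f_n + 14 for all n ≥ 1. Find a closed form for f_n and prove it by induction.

Claim: f_n = 3^n − 7.

Base case: f_1 = -4, and 3^1 − 7 = 3 − 7 = -4.
Assume f_r = 3^r − 7 for some r ≥ 1.
Then f_{r+1} = 3f_r + 14 = 3·(3^r − 7) + 14 = 3^{r+1} − 21 + 14 = 3^{r+1} − 7.
This completes the inductive step, so f_n = 3^n − 7 for all n ≥ 1.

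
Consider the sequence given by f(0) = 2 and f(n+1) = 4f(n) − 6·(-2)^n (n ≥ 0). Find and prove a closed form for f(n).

Claim: f(n) = 4^n + (-2)^n.

Base case: f(0) = 2, and 4^0 + (-2)^0 = 1 + 1 = 2.
Assume f(k) = 4^k + (-2)^k for some k ≥ 0.
Then f(k+1) = 4f(k) − 6·(-2)^k = 4·(4^k + (-2)^k) − 6·(-2)^k = 4^{k+1} + 4·(-2)^k − 6·(-2)^k = 4^{k+1} − 2·(-2)^k = 4^{k+1} + (-2)^{k+1}.
Hence f(n) = 4^n + (-2)^n for every n ≥ 0, by induction.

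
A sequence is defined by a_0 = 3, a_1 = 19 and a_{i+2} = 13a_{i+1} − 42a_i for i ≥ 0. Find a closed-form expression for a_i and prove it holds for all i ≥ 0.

Claim: a_i = 7^i + 2·6^i.

Base cases: a_0 = 3 and 7^0 + 2·6^0 = 3; a_1 = 19 and 7^1 + 2·6^1 = 19.
Assume a_t = 7^t + 2·6^t for all 0 ≤ t ≤ j, where j ≥ 1.
Then a_{j+1} = 13a_j − 42a_{j−1} = 13·(7^j + 2·6^j) − 42·(7^{j−1} + 2·6^{j−1}) = (13·7 − 42)7^{j−1} + 2·(13·6 − 42)6^{j−1} = 49·7^{j−1} + 72·6^{j−1} = 7^{j+1} + 2·6^{j+1}.
This completes the inductive step, so a_i = 7^i + 2·6^i for all i ≥ 0.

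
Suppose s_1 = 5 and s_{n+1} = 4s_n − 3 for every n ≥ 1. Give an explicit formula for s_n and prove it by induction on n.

Claim: s_n = 4^n + 1.

Base case: s_1 = 5, and 4^1 + 1 = 4 + 1 = 5.
Assume s_j = 4^j + 1 for some j ≥ 1.
Then s_{j+1} = 4s_j − 3 = 4·(4^j + 1) − 3 = 4^{j+1} + 4 − 3 = 4^{j+1} + 1.
Hence s_n = 4^n + 1 for every n ≥ 1, by induction.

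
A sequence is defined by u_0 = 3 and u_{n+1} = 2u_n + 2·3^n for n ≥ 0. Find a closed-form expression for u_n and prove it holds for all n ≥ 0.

Claim: u_n = 2^n + 2·3^n.

Base case: u_0 = 3, and 2^0 + 2·3^0 = 1 + 2 = 3.
Assume u_k = 2^k + 2·3^k for some k ≥ 0.
Then u_{k+1} = 2u_k + 2·3^k = 2·(2^k + 2·3^k) + 2·3^k = 2^{k+1} + 4·3^k + 2·3^k = 2^{k+1} + 6·3^k = 2^{k+1} + 2·3^{k+1}.
Hence u_n = 2^n + 2·3^n for every n ≥ 0, by induction.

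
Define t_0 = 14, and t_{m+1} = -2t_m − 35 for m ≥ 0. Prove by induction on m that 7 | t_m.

Base case: t_0 = 14 = 7·2, so 7 | t_0.
Assume 7 | t_j, so t_j = 7s for some integer s.
Then t_{j+1} = -2t_j − 35 = -2·(7s) − 35 = 7(-2s − 5), so 7 | t_{j+1}.
Hence 7 | t_m for every m ≥ 0, by induction.

7 | t_m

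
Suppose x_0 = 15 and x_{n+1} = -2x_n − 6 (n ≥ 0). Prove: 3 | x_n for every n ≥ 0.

Base case: x_0 = 15 = 3·5, so 3 | x_0.
Assume 3 | x_k, so x_k = 3t for some integer t.
Then x_{k+1} = -2x_k − 6 = -2·(3t) − 6 = 3(-2t − 2), so 3 | x_{k+1}.
Hence 3 | x_n for every n ≥ 0, by induction.

3 | x_n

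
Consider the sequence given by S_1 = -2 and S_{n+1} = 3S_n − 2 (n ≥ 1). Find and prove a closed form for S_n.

Claim: S_n = -3^n + 1.

Base case: S_1 = -2, and -3^1 + 1 = -3 + 1 = -2.
Assume S_m = -3^m + 1 for some m ≥ 1.
Then S_{m+1} = 3S_m − 2 = 3·(-3^m + 1) − 2 = -3^{m+1} + 3 − 2 = -3^{m+1} + 1.
By induction, S_n = -3^n + 1 for all n ≥ 1.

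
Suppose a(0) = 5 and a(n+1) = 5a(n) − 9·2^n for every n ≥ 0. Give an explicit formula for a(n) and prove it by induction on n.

Claim: a(n) = 2·5^n + 3·2^n.

Base case: a(0) = 5, and 2·5^0 + 3·2^0 = 2 + 3 = 5.
Assume a(j) = 2·5^j + 3·2^j for some j ≥ 0.
Then a(j+1) = 5a(j) − 9·2^j = 5·(2·5^j + 3·2^j) − 9·2^j = 2·5^{j+1} + 15·2^j − 9·2^j = 2·5^{j+1} + 6·2^j = 2·5^{j+1} + 3·2^{j+1}.
By induction, a(n) = 2·5^n + 3·2^n for all n ≥ 0.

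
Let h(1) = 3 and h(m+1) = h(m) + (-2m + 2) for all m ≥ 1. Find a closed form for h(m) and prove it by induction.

Claim: h(m) = -m^2 + 3m + 1.

Base case: h(1) = 3, and -1^2 + 3·1 + 1 = 3.
Assume h(k) = -k^2 + 3k + 1.
Then h(k+1) = h(k) + (-2k + 2) = (-k^2 + 3k + 1) + (-2k + 2) = -k^2 + k + 3,
and -(k+1)^2 + 3·(k+1) + 1 = -k^2 + k + 3.
Hence h(m) = -m^2 + 3m + 1 for every m ≥ 1, by induction.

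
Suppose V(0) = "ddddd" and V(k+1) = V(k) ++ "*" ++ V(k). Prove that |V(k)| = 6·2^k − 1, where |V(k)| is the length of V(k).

Base case: |V(0)| = 5, and 6·2^0 − 1 = 5.
Assume |V(m)| = 6·2^m − 1.
Then |V(m+1)| = |V(m)| + 1 + |V(m)| = 2|V(m)| + 1 = 2(6·2^m − 1) + 1 = 6·2^{m+1} − 2 + 1 = 6·2^{m+1} − 1.
By induction, |V(k)| = 6·2^k − 1 for all k ≥ 0.

|V(k)| = 6·2^k − 1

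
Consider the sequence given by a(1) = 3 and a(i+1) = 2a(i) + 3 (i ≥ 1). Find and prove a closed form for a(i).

Claim: a(i) = 3·2^i − 3.

Base case: a(1) = 3, and 3·2^1 − 3 = 6 − 3 = 3.
Assume a(m) = 3·2^m − 3 for some m ≥ 1.
Then a(m+1) = 2a(m) + 3 = 2·(3·2^m − 3) + 3 = 6·2^m − 6 + 3 = 3·2^{m+1} − 3.
So the formula holds for m+1, and by induction a(i) = 3·2^i − 3 for all i ≥ 1.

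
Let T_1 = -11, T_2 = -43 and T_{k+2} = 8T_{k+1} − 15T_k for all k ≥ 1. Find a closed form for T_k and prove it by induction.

Claim: T_k = -5^k − 2·3^k.

Base cases: T_1 = -11 and -5^1 − 2·3^1 = -11; T_2 = -43 and -5^2 − 2·3^2 = -43.
Assume T_i = -5^i − 2·3^i for all 1 ≤ i ≤ j, where j ≥ 2.
Then T_{j+1} = 8T_j − 15T_{j−1} = 8·(-5^j − 2·3^j) − 15·(-5^{j−1} − 2·3^{j−1}) = -(8·5 − 15)5^{j−1} − 2·(8·3 − 15)3^{j−1} = -25·5^{j−1} − 18·3^{j−1} = -5^{j+1} − 2·3^{j+1}.
By strong induction, T_k = -5^k − 2·3^k for all k ≥ 1.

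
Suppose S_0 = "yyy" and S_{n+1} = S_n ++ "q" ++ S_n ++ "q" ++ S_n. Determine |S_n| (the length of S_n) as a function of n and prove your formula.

Claim: |S_n| = 4·3^n − 1.

Base case: |S_0| = 3, and 4·3^0 − 1 = 3.
Assume |S_k| = 4·3^k − 1.
Then |S_{k+1}| = 3|S_k| + 2 = 3(4·3^k − 1) + 2 = 4·3^{k+1} − 3 + 2 = 4·3^{k+1} − 1.
Hence |S_n| = 4·3^n − 1 for every n ≥ 0, by induction.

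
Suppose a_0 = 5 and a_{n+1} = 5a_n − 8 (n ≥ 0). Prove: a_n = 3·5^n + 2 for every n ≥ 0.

Base case: a_0 = 5, and 3·5^0 + 2 = 3 + 2 = 5.
Assume a_r = 3·5^r + 2 for some r ≥ 0.
Then a_{r+1} = 5a_r − 8 = 5·(3·5^r + 2) − 8 = 15·5^r + 10 − 8 = 3·5^{r+1} + 2.
Hence a_n = 3·5^n + 2 for every n ≥ 0, by induction.

a_n = 3·5^n + 2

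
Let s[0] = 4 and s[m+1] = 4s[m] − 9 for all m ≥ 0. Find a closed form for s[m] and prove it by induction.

Claim: s[m] = 4^m + 3.

Base case: s[0] = 4, and 4^0 + 3 = 1 + 3 = 4.
Assume s[j] = 4^j + 3 for some j ≥ 0.
Then s[j+1] = 4s[j] − 9 = 4·(4^j + 3) − 9 = 4^{j+1} + 12 − 9 = 4^{j+1} + 3.
So the formula holds for j+1, and by induction s[m] = 4^m + 3 for all m ≥ 0.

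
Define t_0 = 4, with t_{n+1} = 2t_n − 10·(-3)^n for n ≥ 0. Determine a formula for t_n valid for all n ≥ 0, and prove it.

Claim: t_n = 2·2^n + 2·(-3)^n.

Base case: t_0 = 4, and 2·2^0 + 2·(-3)^0 = 2 + 2 = 4.
Assume t_r = 2·2^r + 2·(-3)^r for some r ≥ 0.
Then t_{r+1} = 2t_r − 10·(-3)^r = 2·(2·2^r + 2·(-3)^r) − 10·(-3)^r = 2·2^{r+1} + 4·(-3)^r − 10·(-3)^r = 2·2^{r+1} − 6·(-3)^r = 2·2^{r+1} + 2·(-3)^{r+1}.
Hence t_n = 2·2^n + 2·(-3)^n for every n ≥ 0, by induction.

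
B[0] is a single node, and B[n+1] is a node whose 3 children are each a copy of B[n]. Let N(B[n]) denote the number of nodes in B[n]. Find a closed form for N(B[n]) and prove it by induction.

Claim: N(B[n]) = (3^{n+1} − 1)/2.

Base case: N(B[0]) = 1, and (3^{0+1} − 1)/2 = 1.
Assume N(B[k]) = (3^{k+1} − 1)/2.
Then N(B[k+1]) = 1 + 3N(B[k]) = 1 + 3·(3^{k+1} − 1)/2 = 1 + (3^{k+2} − 3)/2 = (2 + 3^{k+2} − 3)/2 = (3^{k+2} − 1)/2.
So the formula holds for k+1, and by induction N(B[n]) = (3^{n+1} − 1)/2 for all n ≥ 0.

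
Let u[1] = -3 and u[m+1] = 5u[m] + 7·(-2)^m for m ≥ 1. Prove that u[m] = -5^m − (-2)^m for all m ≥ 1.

Base case: u[1] = -3, and -5^1 − (-2)^1 = -5 + 2 = -3.
Assume u[j] = -5^j − (-2)^j for some j ≥ 1.
Then u[j+1] = 5u[j] + 7·(-2)^j = 5·(-5^j − (-2)^j) + 7·(-2)^j = -5^{j+1} − 5·(-2)^j + 7·(-2)^j = -5^{j+1} + 2·(-2)^j = -5^{j+1} − (-2)^{j+1}.
Hence u[m] = -5^m − (-2)^m for every m ≥ 1, by induction.

u[m] = -5^m − (-2)^m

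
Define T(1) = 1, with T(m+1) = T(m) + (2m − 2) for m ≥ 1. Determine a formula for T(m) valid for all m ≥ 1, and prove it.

Claim: T(m) = m^2 − 3m + 3.

Base case: T(1) = 1, and 1^2 − 3·1 + 3 = 1.
Assume T(k) = k^2 − 3k + 3.
Then T(k+1) = T(k) + (2k − 2) = (k^2 − 3k + 3) + (2k − 2) = k^2 − k + 1,
and (k+1)^2 − 3·(k+1) + 3 = k^2 − k + 1.
Hence T(m) = m^2 − 3m + 3 for every m ≥ 1, by induction.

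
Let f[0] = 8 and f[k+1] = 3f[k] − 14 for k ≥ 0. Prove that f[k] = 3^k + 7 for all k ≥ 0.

Base case: f[0] = 8, and 3^0 + 7 = 1 + 7 = 8.
Assume f[j] = 3^j + 7 for some j ≥ 0.
Then f[j+1] = 3f[j] − 14 = 3·(3^j + 7) − 14 = 3^{j+1} + 21 − 14 = 3^{j+1} + 7.
This completes the inductive step, so f[k] = 3^k + 7 for all k ≥ 0.

f[k] = 3^k + 7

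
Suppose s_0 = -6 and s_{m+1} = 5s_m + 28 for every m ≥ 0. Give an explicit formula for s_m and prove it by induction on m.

Claim: s_m = 5^m − 7.

Base case: s_0 = -6, and 5^0 − 7 = 1 − 7 = -6.
Assume s_j = 5^j − 7 for some j ≥ 0.
Then s_{j+1} = 5s_j + 28 = 5·(5^j − 7) + 28 = 5^{j+1} − 35 + 28 = 5^{j+1} − 7.
This completes the inductive step, so s_m = 5^m − 7 for all m ≥ 0.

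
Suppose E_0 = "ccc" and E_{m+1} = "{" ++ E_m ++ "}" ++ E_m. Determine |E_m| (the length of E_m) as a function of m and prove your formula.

Claim: |E_m| = 5·2^m − 2.

Base case: |E_0| = 3, and 5·2^0 − 2 = 3.
Assume |E_j| = 5·2^j − 2.
Then |E_{j+1}| = 1 + |E_j| + 1 + |E_j| = 2|E_j| + 2 = 2(5·2^j − 2) + 2 = 5·2^{j+1} − 4 + 2 = 5·2^{j+1} − 2.
So the formula holds for j+1, and by induction |E_m| = 5·2^m − 2 for all m ≥ 0.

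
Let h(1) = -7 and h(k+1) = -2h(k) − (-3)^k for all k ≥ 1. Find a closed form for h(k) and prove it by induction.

Claim: h(k) = 2·(-2)^k + (-3)^k.

Base case: h(1) = -7, and 2·(-2)^1 + (-3)^1 = -4 − 3 = -7.
Assume h(m) = 2·(-2)^m + (-3)^m for some m ≥ 1.
Then h(m+1) = -2h(m) − (-3)^m = -2·(2·(-2)^m + (-3)^m) − (-3)^m = 2·(-2)^{m+1} − 2·(-3)^m − (-3)^m = 2·(-2)^{m+1} − 3·(-3)^m = 2·(-2)^{m+1} + (-3)^{m+1}.
By induction, h(k) = 2·(-2)^k + (-3)^k for all k ≥ 1.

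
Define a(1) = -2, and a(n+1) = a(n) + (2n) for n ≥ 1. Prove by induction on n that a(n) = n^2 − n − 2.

Base case: a(1) = -2, and 1^2 − 1 − 2 = -2.
Assume a(m) = m^2 − m − 2.
Then a(m+1) = a(m) + (2m) = (m^2 − m − 2) + (2m) = m^2 + m − 2,
and (m+1)^2 − (m+1) − 2 = m^2 + m − 2.
Hence a(n) = n^2 − n − 2 for every n ≥ 1, by induction.

a(n) = n^2 − n − 2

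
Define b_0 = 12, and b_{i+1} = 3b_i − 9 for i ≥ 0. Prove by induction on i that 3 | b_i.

Base case: b_0 = 12 = 3·4, so 3 | b_0.
Assume 3 | b_k, so b_k = 3t for some integer t.
Then b_{k+1} = 3b_k − 9 = 3·(3t) − 9 = 3(3t − 3), so 3 | b_{k+1}.
This completes the inductive step, so 3 | b_i for all i ≥ 0.

3 | b_i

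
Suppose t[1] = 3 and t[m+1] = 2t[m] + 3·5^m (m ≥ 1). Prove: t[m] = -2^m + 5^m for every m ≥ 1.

Base case: t[1] = 3, and -2^1 + 5^1 = -2 + 5 = 3.
Assume t[k] = -2^k + 5^k for some k ≥ 1.
Then t[k+1] = 2t[k] + 3·5^k = 2·(-2^k + 5^k) + 3·5^k = -2^{k+1} + 2·5^k + 3·5^k = -2^{k+1} + 5·5^k = -2^{k+1} + 5^{k+1}.
So the formula holds for k+1, and by induction t[m] = -2^m + 5^m for all m ≥ 1.

t[m] = -2^m + 5^m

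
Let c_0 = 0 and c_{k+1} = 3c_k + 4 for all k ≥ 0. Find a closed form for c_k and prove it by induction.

Claim: c_k = 2·3^k − 2.

Base case: c_0 = 0, and 2·3^0 − 2 = 2 − 2 = 0.
Assume c_r = 2·3^r − 2 for some r ≥ 0.
Then c_{r+1} = 3c_r + 4 = 3·(2·3^r − 2) + 4 = 6·3^r − 6 + 4 = 2·3^{r+1} − 2.
So the formula holds for r+1, and by induction c_k = 2·3^k − 2 for all k ≥ 0.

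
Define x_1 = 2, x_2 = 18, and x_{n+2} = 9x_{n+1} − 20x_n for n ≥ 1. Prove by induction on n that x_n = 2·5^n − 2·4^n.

Base cases: x_1 = 2 and 2·5^1 − 2·4^1 = 2; x_2 = 18 and 2·5^2 − 2·4^2 = 18.
Assume x_i = 2·5^i − 2·4^i for all 1 ≤ i ≤ j, where j ≥ 2.
Then x_{j+1} = 9x_j − 20x_{j−1} = 9·(2·5^j − 2·4^j) − 20·(2·5^{j−1} − 2·4^{j−1}) = 2·(9·5 − 20)5^{j−1} − 2·(9·4 − 20)4^{j−1} = 50·5^{j−1} − 32·4^{j−1} = 2·5^{j+1} − 2·4^{j+1}.
So the formula holds for j+1, and by strong induction x_n = 2·5^n − 2·4^n for all n ≥ 1.

x_n = 2·5^n − 2·4^n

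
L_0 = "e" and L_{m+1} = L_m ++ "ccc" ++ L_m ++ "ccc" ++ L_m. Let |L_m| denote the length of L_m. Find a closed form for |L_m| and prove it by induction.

Claim: |L_m| = 4·3^m − 3.

Base case: |L_0| = 1, and 4·3^0 − 3 = 1.
Assume |L_j| = 4·3^j − 3.
Then |L_{j+1}| = 3|L_j| + 6 = 3(4·3^j − 3) + 6 = 4·3^{j+1} − 9 + 6 = 4·3^{j+1} − 3.
Hence |L_m| = 4·3^m − 3 for every m ≥ 0, by induction.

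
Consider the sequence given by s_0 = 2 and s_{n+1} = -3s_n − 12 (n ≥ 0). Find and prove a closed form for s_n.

Claim: s_n = 5·(-3)^n − 3.

Base case: s_0 = 2, and 5·(-3)^0 − 3 = 5 − 3 = 2.
Assume s_r = 5·(-3)^r − 3 for some r ≥ 0.
Then s_{r+1} = -3s_r − 12 = -3·(5·(-3)^r − 3) − 12 = -15·(-3)^r + 9 − 12 = 5·(-3)^{r+1} − 3.
Hence s_n = 5·(-3)^n − 3 for every n ≥ 0, by induction.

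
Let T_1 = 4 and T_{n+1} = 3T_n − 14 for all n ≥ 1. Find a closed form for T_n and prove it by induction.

Claim: T_n = -3^n + 7.

Base case: T_1 = 4, and -3^1 + 7 = -3 + 7 = 4.
Assume T_j = -3^j + 7 for some j ≥ 1.
Then T_{j+1} = 3T_j − 14 = 3·(-3^j + 7) − 14 = -3^{j+1} + 21 − 14 = -3^{j+1} + 7.
By induction, T_n = -3^n + 7 for all n ≥ 1.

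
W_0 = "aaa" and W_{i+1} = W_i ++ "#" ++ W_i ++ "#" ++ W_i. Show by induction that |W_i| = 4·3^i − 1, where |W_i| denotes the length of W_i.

Base case: |W_0| = 3, and 4·3^0 − 1 = 3.
Assume |W_m| = 4·3^m − 1.
Then |W_{m+1}| = 3|W_m| + 2 = 3(4·3^m − 1) + 2 = 4·3^{m+1} − 3 + 2 = 4·3^{m+1} − 1.
Hence |W_i| = 4·3^i − 1 for every i ≥ 0, by induction.

|W_i| = 4·3^i − 1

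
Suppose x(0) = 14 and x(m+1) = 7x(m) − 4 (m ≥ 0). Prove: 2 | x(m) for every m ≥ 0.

Base case: x(0) = 14 = 2·7, so 2 | x(0).
Assume 2 | x(j), so x(j) = 2t for some integer t.
Then x(j+1) = 7x(j) − 4 = 7·(2t) − 4 = 2(7t − 2), so 2 | x(j+1).
This completes the inductive step, so 2 | x(m) for all m ≥ 0.

2 | x(m)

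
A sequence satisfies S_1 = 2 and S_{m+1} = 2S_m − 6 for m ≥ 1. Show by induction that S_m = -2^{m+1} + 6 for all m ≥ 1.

Base case: S_1 = 2, and -2^{1+1} + 6 = -4 + 6 = 2.
Assume S_j = -2^{j+1} + 6 for some j ≥ 1.
Then S_{j+1} = 2S_j − 6 = 2·(-2^{j+1} + 6) − 6 = -2^{j+2} + 12 − 6 = -2^{j+2} + 6.
By induction, S_m = -2^{m+1} + 6 for all m ≥ 1.

S_m = -2^{m+1} + 6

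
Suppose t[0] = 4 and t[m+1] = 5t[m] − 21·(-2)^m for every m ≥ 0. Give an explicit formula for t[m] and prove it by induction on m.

Claim: t[m] = 5^m + 3·(-2)^m.

Base case: t[0] = 4, and 5^0 + 3·(-2)^0 = 1 + 3 = 4.
Assume t[k] = 5^k + 3·(-2)^k for some k ≥ 0.
Then t[k+1] = 5t[k] − 21·(-2)^k = 5·(5^k + 3·(-2)^k) − 21·(-2)^k = 5^{k+1} + 15·(-2)^k − 21·(-2)^k = 5^{k+1} − 6·(-2)^k = 5^{k+1} + 3·(-2)^{k+1}.
By induction, t[m] = 5^m + 3·(-2)^m for all m ≥ 0.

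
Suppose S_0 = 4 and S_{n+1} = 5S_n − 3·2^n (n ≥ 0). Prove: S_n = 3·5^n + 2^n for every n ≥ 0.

Base case: S_0 = 4, and 3·5^0 + 2^0 = 3 + 1 = 4.
Assume S_m = 3·5^m + 2^m for some m ≥ 0.
Then S_{m+1} = 5S_m − 3·2^m = 5·(3·5^m + 2^m) − 3·2^m = 3·5^{m+1} + 5·2^m − 3·2^m = 3·5^{m+1} + 2·2^m = 3·5^{m+1} + 2^{m+1}.
So the formula holds for m+1, and by induction S_n = 3·5^n + 2^n for all n ≥ 0.

S_n = 3·5^n + 2^n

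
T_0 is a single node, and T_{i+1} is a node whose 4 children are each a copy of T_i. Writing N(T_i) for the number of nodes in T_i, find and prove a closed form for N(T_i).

Claim: N(T_i) = (4^{i+1} − 1)/3.

Base case: N(T_0) = 1, and (4^{0+1} − 1)/3 = 1.
Assume N(T_m) = (4^{m+1} − 1)/3.
Then N(T_{m+1}) = 1 + 4N(T_m) = 1 + 4·(4^{m+1} − 1)/3 = 1 + (4^{m+2} − 4)/3 = (3 + 4^{m+2} − 4)/3 = (4^{m+2} − 1)/3.
This completes the inductive step, so N(T_i) = (4^{i+1} − 1)/3 for all i ≥ 0.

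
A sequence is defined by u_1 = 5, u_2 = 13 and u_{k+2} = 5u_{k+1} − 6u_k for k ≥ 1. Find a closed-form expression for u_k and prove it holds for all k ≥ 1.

Claim: u_k = 3^k + 2^k.

Base cases: u_1 = 5 and 3^1 + 2^1 = 5; u_2 = 13 and 3^2 + 2^2 = 13.
Assume u_j = 3^j + 2^j for all 1 ≤ j ≤ m, where m ≥ 2.
Then u_{m+1} = 5u_m − 6u_{m−1} = 5·(3^m + 2^m) − 6·(3^{m−1} + 2^{m−1}) = (5·3 − 6)3^{m−1} + (5·2 − 6)2^{m−1} = 9·3^{m−1} + 4·2^{m−1} = 3^{m+1} + 2^{m+1}.
This completes the inductive step, so u_k = 3^k + 2^k for all k ≥ 1.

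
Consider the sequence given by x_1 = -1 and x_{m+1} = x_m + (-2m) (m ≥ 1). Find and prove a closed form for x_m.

Claim: x_m = -m^2 + m − 1.

Base case: x_1 = -1, and -1^2 + 1 − 1 = -1.
Assume x_k = -k^2 + k − 1.
Then x_{k+1} = x_k + (-2k) = (-k^2 + k − 1) + (-2k) = -k^2 − k − 1,
and -(k+1)^2 + (k+1) − 1 = -k^2 − k − 1.
By induction, x_m = -m^2 + m − 1 for all m ≥ 1.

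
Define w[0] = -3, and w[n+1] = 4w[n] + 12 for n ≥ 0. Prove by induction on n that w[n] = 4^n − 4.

Base case: w[0] = -3, and 4^0 − 4 = 1 − 4 = -3.
Assume w[r] = 4^r − 4 for some r ≥ 0.
Then w[r+1] = 4w[r] + 12 = 4·(4^r − 4) + 12 = 4^{r+1} − 16 + 12 = 4^{r+1} − 4.
This completes the inductive step, so w[n] = 4^n − 4 for all n ≥ 0.

w[n] = 4^n − 4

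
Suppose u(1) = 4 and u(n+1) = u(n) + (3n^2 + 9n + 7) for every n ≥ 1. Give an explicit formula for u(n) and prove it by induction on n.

Claim: u(n) = n^3 + 3n^2 + 3n − 3.

Base case: u(1) = 4, and 1^3 + 3·1^2 + 3·1 − 3 = 4.
Assume u(r) = r^3 + 3r^2 + 3r − 3.
Then u(r+1) = u(r) + (3r^2 + 9r + 7) = (r^3 + 3r^2 + 3r − 3) + (3r^2 + 9r + 7) = r^3 + 6r^2 + 12r + 4,
and (r+1)^3 + 3·(r+1)^2 + 3·(r+1) − 3 = r^3 + 6r^2 + 12r + 4.
By induction, u(n) = n^3 + 3n^2 + 3n − 3 for all n ≥ 1.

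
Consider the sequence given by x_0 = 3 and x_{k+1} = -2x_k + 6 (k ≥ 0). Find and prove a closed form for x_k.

Claim: x_k = (-2)^k + 2.

Base case: x_0 = 3, and (-2)^0 + 2 = 1 + 2 = 3.
Assume x_r = (-2)^r + 2 for some r ≥ 0.
Then x_{r+1} = -2x_r + 6 = -2·((-2)^r + 2) + 6 = -2·(-2)^r − 4 + 6 = (-2)^{r+1} + 2.
This completes the inductive step, so x_k = (-2)^k + 2 for all k ≥ 0.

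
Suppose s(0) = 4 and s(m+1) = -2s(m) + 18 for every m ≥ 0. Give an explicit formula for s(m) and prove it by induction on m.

Claim: s(m) = -2·(-2)^m + 6.

Base case: s(0) = 4, and -2·(-2)^0 + 6 = -2 + 6 = 4.
Assume s(k) = -2·(-2)^k + 6 for some k ≥ 0.
Then s(k+1) = -2s(k) + 18 = -2·(-2·(-2)^k + 6) + 18 = 4·(-2)^k − 12 + 18 = -2·(-2)^{k+1} + 6.
By induction, s(m) = -2·(-2)^m + 6 for all m ≥ 0.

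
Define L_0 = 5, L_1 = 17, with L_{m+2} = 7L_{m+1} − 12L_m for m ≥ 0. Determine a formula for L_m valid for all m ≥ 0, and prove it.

Claim: L_m = 3·3^m + 2·4^m.

Base cases: L_0 = 5 and 3·3^0 + 2·4^0 = 5; L_1 = 17 and 3·3^1 + 2·4^1 = 17.
Assume L_i = 3·3^i + 2·4^i for all 0 ≤ i ≤ j, where j ≥ 1.
Then L_{j+1} = 7L_j − 12L_{j−1} = 7·(3·3^j + 2·4^j) − 12·(3·3^{j−1} + 2·4^{j−1}) = 3·(7·3 − 12)3^{j−1} + 2·(7·4 − 12)4^{j−1} = 27·3^{j−1} + 32·4^{j−1} = 3·3^{j+1} + 2·4^{j+1}.
By strong induction, L_m = 3·3^m + 2·4^m for all m ≥ 0.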